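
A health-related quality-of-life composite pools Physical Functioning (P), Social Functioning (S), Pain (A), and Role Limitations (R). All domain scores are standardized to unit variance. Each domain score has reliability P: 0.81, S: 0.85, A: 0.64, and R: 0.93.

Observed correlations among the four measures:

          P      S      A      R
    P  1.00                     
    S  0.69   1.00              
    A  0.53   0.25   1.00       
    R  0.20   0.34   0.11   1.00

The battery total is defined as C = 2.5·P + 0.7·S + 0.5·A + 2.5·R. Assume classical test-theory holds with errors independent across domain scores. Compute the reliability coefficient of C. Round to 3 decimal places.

Var(C) = 2.5² + 0.7² + 0.5² + 2.5² + 2·[1.75·0.69 + 1.25·0.53 + 6.25·0.20 + 0.35·0.25 + 1.75·0.34 + 1.25·0.11] = 13.24 + 7.88 = 21.12.
Under uncorrelated errors the observed covariances equal the true-score covariances, so only the own-variance terms attenuate.
True-score variance = [2.5²·0.81 + 0.7²·0.85 + 0.5²·0.64 + 2.5²·0.93] + 7.88 = 11.4515 + 7.88 = 19.3315.
Reliability = 19.3315 / 21.12 = 0.915.

0.915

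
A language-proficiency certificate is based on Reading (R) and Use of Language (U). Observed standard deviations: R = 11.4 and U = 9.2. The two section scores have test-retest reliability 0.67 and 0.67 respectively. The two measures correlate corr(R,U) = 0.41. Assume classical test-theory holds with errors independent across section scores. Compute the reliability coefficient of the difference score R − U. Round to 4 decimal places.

0.4493

Var(R−U) = 11.4² + 9.2² − 2·11.4·9.2·0.41 = 214.6 − 86.0016 = 128.598.
Because errors are independent across components, Cov(Tᵢ,Tⱼ) = Cov(Xᵢ,Xⱼ); the off-diagonal part of the true-score variance is the same as above.
True-score variance = [11.4²·0.67 + 9.2²·0.67] − 86.0016 = 143.782 − 86.0016 = 57.7804.
Reliability = 57.7804 / 128.598 = 0.4493.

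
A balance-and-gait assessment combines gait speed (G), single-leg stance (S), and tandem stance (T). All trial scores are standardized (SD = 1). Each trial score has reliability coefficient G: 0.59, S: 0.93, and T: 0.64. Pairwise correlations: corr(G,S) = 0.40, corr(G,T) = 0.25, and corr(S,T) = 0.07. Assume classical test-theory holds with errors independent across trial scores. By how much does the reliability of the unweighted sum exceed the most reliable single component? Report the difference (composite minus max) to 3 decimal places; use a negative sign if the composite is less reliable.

Var(sum) = 3 + 1.44 = 4.44; true-score variance = 2.16 + 1.44 = 3.6; composite reliability = 0.8108.
Max component reliability = 0.9300.
Difference = 0.8108 − 0.9300 = -0.119.

-0.119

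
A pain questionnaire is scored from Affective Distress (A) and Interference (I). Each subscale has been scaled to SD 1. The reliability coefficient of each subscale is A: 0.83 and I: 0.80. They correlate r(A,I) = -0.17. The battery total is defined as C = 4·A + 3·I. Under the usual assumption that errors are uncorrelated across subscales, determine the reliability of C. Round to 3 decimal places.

0.784

Var(C) = 4² + 3² + 2·[12·(-0.17)] = 25 − 4.08 = 20.92.
Because errors are independent across components, Cov(Tᵢ,Tⱼ) = Cov(Xᵢ,Xⱼ); the off-diagonal part of the true-score variance is the same as above.
True-score variance = [4²·0.83 + 3²·0.80] − 4.08 = 20.48 − 4.08 = 16.4.
Reliability = 16.4 / 20.92 = 0.784.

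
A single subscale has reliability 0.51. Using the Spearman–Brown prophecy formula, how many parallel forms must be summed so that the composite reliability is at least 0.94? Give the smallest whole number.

16

k ≥ ρ*(1−ρ₁)/(ρ₁(1−ρ*)) = 0.94·0.49 / (0.51·0.06) = 15.052.
Smallest integer k = 16.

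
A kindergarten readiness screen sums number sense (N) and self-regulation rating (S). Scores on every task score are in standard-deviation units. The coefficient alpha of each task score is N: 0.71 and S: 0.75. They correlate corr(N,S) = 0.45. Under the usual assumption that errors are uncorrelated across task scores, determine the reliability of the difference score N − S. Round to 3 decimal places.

0.509

Var(N−S) = 1 + 1 − 2·0.45 = 2 − 0.9 = 1.1.
With uncorrelated errors the cross-covariances are all true-score covariance, so they carry over unchanged; only the diagonal terms shrink to ρᵢσᵢ².
True-score variance = [0.71 + 0.75] − 0.9 = 1.46 − 0.9 = 0.56.
Reliability = 0.56 / 1.1 = 0.509.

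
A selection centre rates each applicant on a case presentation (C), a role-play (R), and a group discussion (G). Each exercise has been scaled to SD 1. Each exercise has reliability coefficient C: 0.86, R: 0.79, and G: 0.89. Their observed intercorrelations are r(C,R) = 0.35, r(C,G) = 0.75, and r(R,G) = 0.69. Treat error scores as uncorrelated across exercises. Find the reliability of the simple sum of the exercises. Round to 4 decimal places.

Var(C+R+G) = 3 + 2·[0.35 + 0.75 + 0.69] = 3 + 3.58 = 6.58.
With uncorrelated errors the cross-covariances are all true-score covariance, so they carry over unchanged; only the diagonal terms shrink to ρᵢσᵢ².
True-score variance = [0.86 + 0.79 + 0.89] + 3.58 = 2.54 + 3.58 = 6.12.
Reliability = 6.12 / 6.58 = 0.9301.

0.9301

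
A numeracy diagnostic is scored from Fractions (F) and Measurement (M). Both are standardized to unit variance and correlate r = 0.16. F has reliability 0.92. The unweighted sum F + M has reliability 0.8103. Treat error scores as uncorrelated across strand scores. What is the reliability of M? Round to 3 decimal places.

Var(F+M) = 2 + 2·0.16 = 2.320.
True-score variance = ρ_F + ρ_M + 2·0.16, so 0.8103 = (0.92 + ρ_M + 0.32) / 2.320.
ρ_M = 0.8103·2.320 − 0.92 − 0.32 = 0.640.

0.640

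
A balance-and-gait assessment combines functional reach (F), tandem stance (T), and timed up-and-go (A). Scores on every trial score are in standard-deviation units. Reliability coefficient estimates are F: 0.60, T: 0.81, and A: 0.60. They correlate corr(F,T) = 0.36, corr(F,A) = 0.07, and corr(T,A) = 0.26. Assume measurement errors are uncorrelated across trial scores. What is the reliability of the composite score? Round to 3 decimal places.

Var(F+T+A) = 3 + 2·[0.36 + 0.07 + 0.26] = 3 + 1.38 = 4.38.
With uncorrelated errors the cross-covariances are all true-score covariance, so they carry over unchanged; only the diagonal terms shrink to ρᵢσᵢ².
True-score variance = [0.60 + 0.81 + 0.60] + 1.38 = 2.01 + 1.38 = 3.39.
Reliability = 3.39 / 4.38 = 0.774.

0.774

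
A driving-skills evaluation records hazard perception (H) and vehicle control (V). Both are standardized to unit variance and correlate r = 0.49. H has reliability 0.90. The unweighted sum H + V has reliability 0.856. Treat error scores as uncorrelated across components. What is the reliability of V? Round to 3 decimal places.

Var(H+V) = 2 + 2·0.49 = 2.980.
True-score variance = ρ_H + ρ_V + 2·0.49, so 0.856 = (0.90 + ρ_V + 0.98) / 2.980.
ρ_V = 0.856·2.980 − 0.90 − 0.98 = 0.671.

0.671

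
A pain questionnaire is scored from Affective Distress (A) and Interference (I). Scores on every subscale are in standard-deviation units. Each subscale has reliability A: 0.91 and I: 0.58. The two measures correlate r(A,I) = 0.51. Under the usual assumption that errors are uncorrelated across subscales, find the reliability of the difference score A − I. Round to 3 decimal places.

Var(A−I) = 1 + 1 − 2·0.51 = 2 − 1.02 = 0.98.
Under uncorrelated errors the observed covariances equal the true-score covariances, so only the own-variance terms attenuate.
True-score variance = [0.91 + 0.58] − 1.02 = 1.49 − 1.02 = 0.47.
Reliability = 0.47 / 0.98 = 0.480.

0.480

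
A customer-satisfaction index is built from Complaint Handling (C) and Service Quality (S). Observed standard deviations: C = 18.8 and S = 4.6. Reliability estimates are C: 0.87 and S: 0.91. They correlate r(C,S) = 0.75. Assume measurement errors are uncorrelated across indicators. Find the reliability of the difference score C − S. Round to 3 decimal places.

Var(C−S) = 18.8² + 4.6² − 2·18.8·4.6·0.75 = 374.6 − 129.72 = 244.88.
Under uncorrelated errors the observed covariances equal the true-score covariances, so only the own-variance terms attenuate.
True-score variance = [18.8²·0.87 + 4.6²·0.91] − 129.72 = 326.748 − 129.72 = 197.028.
Reliability = 197.028 / 244.88 = 0.805.

0.805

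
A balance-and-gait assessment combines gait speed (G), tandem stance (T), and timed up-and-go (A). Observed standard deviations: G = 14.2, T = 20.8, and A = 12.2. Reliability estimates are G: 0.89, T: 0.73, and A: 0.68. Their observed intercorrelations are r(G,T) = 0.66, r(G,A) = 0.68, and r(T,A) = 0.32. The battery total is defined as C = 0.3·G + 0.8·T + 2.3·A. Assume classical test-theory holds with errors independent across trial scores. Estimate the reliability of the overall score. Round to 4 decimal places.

Var(C) = 0.3²·14.2² + 0.8²·20.8² + 2.3²·12.2² + 2·[0.24·14.2·20.8·0.66 + 0.69·14.2·12.2·0.68 + 1.84·20.8·12.2·0.32] = 1082.4 + 554.966 = 1637.37.
Because errors are independent across components, Cov(Tᵢ,Tⱼ) = Cov(Xᵢ,Xⱼ); the off-diagonal part of the true-score variance is the same as above.
True-score variance = [0.3²·14.2²·0.89 + 0.8²·20.8²·0.73 + 2.3²·12.2²·0.68] + 554.966 = 753.688 + 554.966 = 1308.65.
Reliability = 1308.65 / 1637.37 = 0.7992.

0.7992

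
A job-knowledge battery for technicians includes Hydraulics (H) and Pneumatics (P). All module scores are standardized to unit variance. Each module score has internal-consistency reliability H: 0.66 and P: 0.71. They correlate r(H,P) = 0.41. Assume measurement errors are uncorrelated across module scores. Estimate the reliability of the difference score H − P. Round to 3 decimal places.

Var(H−P) = 1 + 1 − 2·0.41 = 2 − 0.82 = 1.18.
Under uncorrelated errors the observed covariances equal the true-score covariances, so only the own-variance terms attenuate.
True-score variance = [0.66 + 0.71] − 0.82 = 1.37 − 0.82 = 0.55.
Reliability = 0.55 / 1.18 = 0.466.

0.466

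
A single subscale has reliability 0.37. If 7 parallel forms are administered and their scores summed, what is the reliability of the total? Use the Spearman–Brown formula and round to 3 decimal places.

ρ_k = kρ / (1 + (k−1)ρ) = 7·0.37 / (1 + 6·0.37) = 2.590 / 3.220 = 0.804.

0.804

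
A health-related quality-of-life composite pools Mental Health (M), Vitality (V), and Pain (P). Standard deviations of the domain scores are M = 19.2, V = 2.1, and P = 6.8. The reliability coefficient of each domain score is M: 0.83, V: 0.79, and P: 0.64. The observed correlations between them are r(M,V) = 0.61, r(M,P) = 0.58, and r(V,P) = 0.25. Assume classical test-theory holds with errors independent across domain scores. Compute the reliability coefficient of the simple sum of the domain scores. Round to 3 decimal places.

Var(M+V+P) = 19.2² + 2.1² + 6.8² + 2·[19.2·2.1·0.61 + 19.2·6.8·0.58 + 2.1·6.8·0.25] = 419.29 + 207.78 = 627.07.
Because errors are independent across components, Cov(Tᵢ,Tⱼ) = Cov(Xᵢ,Xⱼ); the off-diagonal part of the true-score variance is the same as above.
True-score variance = [19.2²·0.83 + 2.1²·0.79 + 6.8²·0.64] + 207.78 = 339.049 + 207.78 = 546.829.
Reliability = 546.829 / 627.07 = 0.872.

0.872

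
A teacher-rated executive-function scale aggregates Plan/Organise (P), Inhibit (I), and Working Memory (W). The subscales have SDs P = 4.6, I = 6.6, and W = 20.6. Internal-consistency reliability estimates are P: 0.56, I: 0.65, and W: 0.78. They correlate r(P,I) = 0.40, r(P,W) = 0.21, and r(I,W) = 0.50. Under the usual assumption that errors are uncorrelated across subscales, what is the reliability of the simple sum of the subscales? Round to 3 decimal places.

0.829

Var(P+I+W) = 4.6² + 6.6² + 20.6² + 2·[4.6·6.6·0.40 + 4.6·20.6·0.21 + 6.6·20.6·0.50] = 489.08 + 200.047 = 689.127.
Because errors are independent across components, Cov(Tᵢ,Tⱼ) = Cov(Xᵢ,Xⱼ); the off-diagonal part of the true-score variance is the same as above.
True-score variance = [4.6²·0.56 + 6.6²·0.65 + 20.6²·0.78] + 200.047 = 371.164 + 200.047 = 571.212.
Reliability = 571.212 / 689.127 = 0.829.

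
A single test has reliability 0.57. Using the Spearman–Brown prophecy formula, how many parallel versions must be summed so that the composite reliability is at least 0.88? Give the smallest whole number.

k ≥ ρ*(1−ρ₁)/(ρ₁(1−ρ*)) = 0.88·0.43 / (0.57·0.12) = 5.532.
Smallest integer k = 6.

6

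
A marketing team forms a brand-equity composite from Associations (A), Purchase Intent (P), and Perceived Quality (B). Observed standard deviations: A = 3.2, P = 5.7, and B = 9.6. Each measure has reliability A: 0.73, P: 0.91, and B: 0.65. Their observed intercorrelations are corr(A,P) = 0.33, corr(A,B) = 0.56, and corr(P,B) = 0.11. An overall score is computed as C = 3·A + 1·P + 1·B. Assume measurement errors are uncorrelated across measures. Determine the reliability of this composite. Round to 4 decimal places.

0.8369

Var(C) = 3²·3.2² + 5.7² + 9.6² + 2·[3·3.2·5.7·0.33 + 3·3.2·9.6·0.56 + 5.7·9.6·0.11] = 216.81 + 151.373 = 368.183.
With uncorrelated errors the cross-covariances are all true-score covariance, so they carry over unchanged; only the diagonal terms shrink to ρᵢσᵢ².
True-score variance = [3²·3.2²·0.73 + 5.7²·0.91 + 9.6²·0.65] + 151.373 = 156.747 + 151.373 = 308.12.
Reliability = 308.12 / 368.183 = 0.8369.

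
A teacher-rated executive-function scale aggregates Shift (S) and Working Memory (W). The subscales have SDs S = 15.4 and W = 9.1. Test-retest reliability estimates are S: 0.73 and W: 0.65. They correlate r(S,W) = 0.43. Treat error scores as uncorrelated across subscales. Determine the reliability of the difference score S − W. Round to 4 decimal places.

0.5336

Var(S−W) = 15.4² + 9.1² − 2·15.4·9.1·0.43 = 319.97 − 120.52 = 199.45.
Under uncorrelated errors the observed covariances equal the true-score covariances, so only the own-variance terms attenuate.
True-score variance = [15.4²·0.73 + 9.1²·0.65] − 120.52 = 226.953 − 120.52 = 106.433.
Reliability = 106.433 / 199.45 = 0.5336.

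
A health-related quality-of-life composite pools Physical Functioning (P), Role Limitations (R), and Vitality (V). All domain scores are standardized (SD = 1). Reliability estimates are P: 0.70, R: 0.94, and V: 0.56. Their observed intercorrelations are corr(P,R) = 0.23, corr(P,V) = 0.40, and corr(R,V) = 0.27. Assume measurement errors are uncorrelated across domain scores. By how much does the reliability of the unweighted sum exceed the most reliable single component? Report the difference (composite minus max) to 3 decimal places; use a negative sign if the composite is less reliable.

-0.107

Var(sum) = 3 + 1.8 = 4.8; true-score variance = 2.2 + 1.8 = 4; composite reliability = 0.8333.
Max component reliability = 0.9400.
Difference = 0.8333 − 0.9400 = -0.107.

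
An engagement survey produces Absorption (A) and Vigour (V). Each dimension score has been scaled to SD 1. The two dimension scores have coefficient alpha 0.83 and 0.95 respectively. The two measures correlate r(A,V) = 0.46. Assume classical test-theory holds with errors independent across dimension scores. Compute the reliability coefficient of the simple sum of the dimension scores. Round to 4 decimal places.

0.9247

Var(A+V) = 2 + 2·[0.46] = 2 + 0.92 = 2.92.
With uncorrelated errors the cross-covariances are all true-score covariance, so they carry over unchanged; only the diagonal terms shrink to ρᵢσᵢ².
True-score variance = [0.83 + 0.95] + 0.92 = 1.78 + 0.92 = 2.7.
Reliability = 2.7 / 2.92 = 0.9247.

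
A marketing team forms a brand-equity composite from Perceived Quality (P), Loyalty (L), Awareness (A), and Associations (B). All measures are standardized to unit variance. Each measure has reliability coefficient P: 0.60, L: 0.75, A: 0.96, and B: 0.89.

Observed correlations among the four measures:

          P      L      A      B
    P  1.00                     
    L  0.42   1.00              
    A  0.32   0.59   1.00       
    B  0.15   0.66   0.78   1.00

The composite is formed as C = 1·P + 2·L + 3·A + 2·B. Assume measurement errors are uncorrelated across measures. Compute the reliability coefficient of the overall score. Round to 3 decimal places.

Var(C) = 1 + 2² + 3² + 2² + 2·[2·0.42 + 3·0.32 + 2·0.15 + 6·0.59 + 4·0.66 + 6·0.78] = 18 + 25.92 = 43.92.
Because errors are independent across components, Cov(Tᵢ,Tⱼ) = Cov(Xᵢ,Xⱼ); the off-diagonal part of the true-score variance is the same as above.
True-score variance = [0.60 + 2²·0.75 + 3²·0.96 + 2²·0.89] + 25.92 = 15.8 + 25.92 = 41.72.
Reliability = 41.72 / 43.92 = 0.950.

0.950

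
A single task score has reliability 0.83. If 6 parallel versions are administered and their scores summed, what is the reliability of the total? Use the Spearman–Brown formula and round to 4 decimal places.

0.9670

ρ_k = kρ / (1 + (k−1)ρ) = 6·0.83 / (1 + 5·0.83) = 4.980 / 5.150 = 0.9670.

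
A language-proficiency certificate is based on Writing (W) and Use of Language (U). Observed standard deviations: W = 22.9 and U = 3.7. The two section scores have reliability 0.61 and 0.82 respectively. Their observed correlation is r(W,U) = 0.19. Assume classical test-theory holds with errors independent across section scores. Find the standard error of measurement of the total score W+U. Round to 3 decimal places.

Var(total) = 538.1 + 32.1974 = 570.297.
True-score variance = 331.116 + 32.1974 = 363.313, so reliability = 0.6371.
Error variance = 570.297 − 363.313 = 206.984; SEM = √206.984 = 14.387.

14.387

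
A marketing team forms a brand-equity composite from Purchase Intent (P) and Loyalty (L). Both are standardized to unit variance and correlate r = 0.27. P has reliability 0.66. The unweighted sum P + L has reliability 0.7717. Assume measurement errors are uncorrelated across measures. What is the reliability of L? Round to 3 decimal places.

0.760

Var(P+L) = 2 + 2·0.27 = 2.540.
True-score variance = ρ_P + ρ_L + 2·0.27, so 0.7717 = (0.66 + ρ_L + 0.54) / 2.540.
ρ_L = 0.7717·2.540 − 0.66 − 0.54 = 0.760.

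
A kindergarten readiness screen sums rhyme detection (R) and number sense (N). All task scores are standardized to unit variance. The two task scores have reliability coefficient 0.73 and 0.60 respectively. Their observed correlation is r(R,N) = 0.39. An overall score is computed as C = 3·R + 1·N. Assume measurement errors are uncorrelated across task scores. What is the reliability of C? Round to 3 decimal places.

Var(C) = 3² + 1 + 2·[3·0.39] = 10 + 2.34 = 12.34.
Because errors are independent across components, Cov(Tᵢ,Tⱼ) = Cov(Xᵢ,Xⱼ); the off-diagonal part of the true-score variance is the same as above.
True-score variance = [3²·0.73 + 0.60] + 2.34 = 7.17 + 2.34 = 9.51.
Reliability = 9.51 / 12.34 = 0.771.

0.771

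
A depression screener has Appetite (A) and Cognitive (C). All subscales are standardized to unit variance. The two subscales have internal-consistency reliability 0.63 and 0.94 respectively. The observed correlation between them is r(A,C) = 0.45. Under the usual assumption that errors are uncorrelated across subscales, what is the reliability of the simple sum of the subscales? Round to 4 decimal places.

0.8517

Var(A+C) = 2 + 2·[0.45] = 2 + 0.9 = 2.9.
With uncorrelated errors the cross-covariances are all true-score covariance, so they carry over unchanged; only the diagonal terms shrink to ρᵢσᵢ².
True-score variance = [0.63 + 0.94] + 0.9 = 1.57 + 0.9 = 2.47.
Reliability = 2.47 / 2.9 = 0.8517.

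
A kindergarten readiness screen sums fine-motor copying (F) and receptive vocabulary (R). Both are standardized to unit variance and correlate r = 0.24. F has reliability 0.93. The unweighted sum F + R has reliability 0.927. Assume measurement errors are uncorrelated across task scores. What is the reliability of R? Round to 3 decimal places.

0.889

Var(F+R) = 2 + 2·0.24 = 2.480.
True-score variance = ρ_F + ρ_R + 2·0.24, so 0.927 = (0.93 + ρ_R + 0.48) / 2.480.
ρ_R = 0.927·2.480 − 0.93 − 0.48 = 0.889.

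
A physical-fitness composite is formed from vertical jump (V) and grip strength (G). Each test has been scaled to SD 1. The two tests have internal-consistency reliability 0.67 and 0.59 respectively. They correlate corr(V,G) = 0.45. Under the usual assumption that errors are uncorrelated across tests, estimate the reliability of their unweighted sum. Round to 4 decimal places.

Var(V+G) = 2 + 2·[0.45] = 2 + 0.9 = 2.9.
Under uncorrelated errors the observed covariances equal the true-score covariances, so only the own-variance terms attenuate.
True-score variance = [0.67 + 0.59] + 0.9 = 1.26 + 0.9 = 2.16.
Reliability = 2.16 / 2.9 = 0.7448.

0.7448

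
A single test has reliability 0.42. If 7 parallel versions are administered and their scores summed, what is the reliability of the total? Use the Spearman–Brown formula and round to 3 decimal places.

ρ_k = kρ / (1 + (k−1)ρ) = 7·0.42 / (1 + 6·0.42) = 2.940 / 3.520 = 0.835.

0.835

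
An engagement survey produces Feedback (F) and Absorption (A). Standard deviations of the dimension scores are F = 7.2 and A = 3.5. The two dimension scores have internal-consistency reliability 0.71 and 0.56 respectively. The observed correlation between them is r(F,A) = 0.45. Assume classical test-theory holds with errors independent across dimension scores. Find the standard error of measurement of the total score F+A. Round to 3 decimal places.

Var(total) = 64.09 + 22.68 = 86.77.
True-score variance = 43.6664 + 22.68 = 66.3464, so reliability = 0.7646.
Error variance = 86.77 − 66.3464 = 20.4236; SEM = √20.4236 = 4.519.

4.519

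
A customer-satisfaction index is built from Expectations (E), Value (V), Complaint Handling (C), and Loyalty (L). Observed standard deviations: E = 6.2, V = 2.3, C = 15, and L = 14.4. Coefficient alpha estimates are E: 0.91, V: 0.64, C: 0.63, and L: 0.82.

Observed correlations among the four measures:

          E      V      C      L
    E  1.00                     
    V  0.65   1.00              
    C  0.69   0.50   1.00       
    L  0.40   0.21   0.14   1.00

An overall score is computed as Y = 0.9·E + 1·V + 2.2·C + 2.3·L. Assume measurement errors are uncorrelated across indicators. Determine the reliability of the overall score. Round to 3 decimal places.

0.802

Var(Y) = 0.9²·6.2² + 2.3² + 2.2²·15² + 2.3²·14.4² + 2·[0.9·6.2·2.3·0.65 + 1.98·6.2·15·0.69 + 2.07·6.2·14.4·0.40 + 2.2·2.3·15·0.50 + 2.3·2.3·14.4·0.21 + 5.06·15·14.4·0.14] = 2222.36 + 832.568 = 3054.93.
With uncorrelated errors the cross-covariances are all true-score covariance, so they carry over unchanged; only the diagonal terms shrink to ρᵢσᵢ².
True-score variance = [0.9²·6.2²·0.91 + 2.3²·0.64 + 2.2²·15²·0.63 + 2.3²·14.4²·0.82] + 832.568 = 1617.28 + 832.568 = 2449.84.
Reliability = 2449.84 / 3054.93 = 0.802.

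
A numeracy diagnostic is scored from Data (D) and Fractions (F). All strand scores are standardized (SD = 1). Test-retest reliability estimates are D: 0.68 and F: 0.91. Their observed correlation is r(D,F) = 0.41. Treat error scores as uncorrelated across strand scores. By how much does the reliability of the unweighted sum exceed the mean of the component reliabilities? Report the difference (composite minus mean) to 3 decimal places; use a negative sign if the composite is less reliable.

Var(sum) = 2 + 0.82 = 2.82; true-score variance = 1.59 + 0.82 = 2.41; composite reliability = 0.8546.
Mean component reliability = 0.7950.
Difference = 0.8546 − 0.7950 = 0.060.

0.060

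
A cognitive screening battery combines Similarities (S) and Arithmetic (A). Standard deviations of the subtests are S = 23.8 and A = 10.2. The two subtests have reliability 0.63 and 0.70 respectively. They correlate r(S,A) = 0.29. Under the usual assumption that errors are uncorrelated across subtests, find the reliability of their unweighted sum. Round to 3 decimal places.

0.703

Var(S+A) = 23.8² + 10.2² + 2·[23.8·10.2·0.29] = 670.48 + 140.801 = 811.281.
Under uncorrelated errors the observed covariances equal the true-score covariances, so only the own-variance terms attenuate.
True-score variance = [23.8²·0.63 + 10.2²·0.70] + 140.801 = 429.685 + 140.801 = 570.486.
Reliability = 570.486 / 811.281 = 0.703.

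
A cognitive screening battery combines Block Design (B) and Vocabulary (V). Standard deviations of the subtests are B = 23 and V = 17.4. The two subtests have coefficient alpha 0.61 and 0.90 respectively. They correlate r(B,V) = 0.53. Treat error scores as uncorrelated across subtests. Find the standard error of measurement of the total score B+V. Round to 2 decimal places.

15.38

Var(total) = 831.76 + 424.212 = 1255.97.
True-score variance = 595.174 + 424.212 = 1019.39, so reliability = 0.8116.
Error variance = 1255.97 − 1019.39 = 236.586; SEM = √236.586 = 15.38.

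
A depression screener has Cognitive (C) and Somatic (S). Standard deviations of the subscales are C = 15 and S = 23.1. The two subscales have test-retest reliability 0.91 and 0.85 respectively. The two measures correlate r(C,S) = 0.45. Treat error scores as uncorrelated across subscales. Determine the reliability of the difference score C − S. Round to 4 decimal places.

Var(C−S) = 15² + 23.1² − 2·15·23.1·0.45 = 758.61 − 311.85 = 446.76.
Because errors are independent across components, Cov(Tᵢ,Tⱼ) = Cov(Xᵢ,Xⱼ); the off-diagonal part of the true-score variance is the same as above.
True-score variance = [15²·0.91 + 23.1²·0.85] − 311.85 = 658.318 − 311.85 = 346.468.
Reliability = 346.468 / 446.76 = 0.7755.

0.7755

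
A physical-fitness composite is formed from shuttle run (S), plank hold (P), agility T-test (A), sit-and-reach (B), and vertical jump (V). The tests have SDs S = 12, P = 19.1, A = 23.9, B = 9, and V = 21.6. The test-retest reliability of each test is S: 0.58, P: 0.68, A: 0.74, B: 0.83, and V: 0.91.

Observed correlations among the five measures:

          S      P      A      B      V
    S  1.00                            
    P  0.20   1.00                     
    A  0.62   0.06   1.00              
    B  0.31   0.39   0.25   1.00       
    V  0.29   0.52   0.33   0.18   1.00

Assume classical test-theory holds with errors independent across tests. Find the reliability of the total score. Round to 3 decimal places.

Var(S+P+A+B+V) = 12² + 19.1² + 23.9² + 9² + 21.6² + 2·[12·19.1·0.20 + 12·23.9·0.62 + 12·9·0.31 + 12·21.6·0.29 + 19.1·23.9·0.06 + 19.1·9·0.39 + 19.1·21.6·0.52 + 23.9·9·0.25 + 23.9·21.6·0.33 + 9·21.6·0.18] = 1627.58 + 1800.78 = 3428.36.
Because errors are independent across components, Cov(Tᵢ,Tⱼ) = Cov(Xᵢ,Xⱼ); the off-diagonal part of the true-score variance is the same as above.
True-score variance = [12²·0.58 + 19.1²·0.68 + 23.9²·0.74 + 9²·0.83 + 21.6²·0.91] + 1800.78 = 1246.09 + 1800.78 = 3046.87.
Reliability = 3046.87 / 3428.36 = 0.889.

0.889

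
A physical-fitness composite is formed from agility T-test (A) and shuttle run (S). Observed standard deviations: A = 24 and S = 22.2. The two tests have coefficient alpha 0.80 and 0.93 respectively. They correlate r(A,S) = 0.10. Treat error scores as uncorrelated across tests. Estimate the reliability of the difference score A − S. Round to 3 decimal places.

Var(A−S) = 24² + 22.2² − 2·24·22.2·0.10 = 1068.84 − 106.56 = 962.28.
Under uncorrelated errors the observed covariances equal the true-score covariances, so only the own-variance terms attenuate.
True-score variance = [24²·0.80 + 22.2²·0.93] − 106.56 = 919.141 − 106.56 = 812.581.
Reliability = 812.581 / 962.28 = 0.844.

0.844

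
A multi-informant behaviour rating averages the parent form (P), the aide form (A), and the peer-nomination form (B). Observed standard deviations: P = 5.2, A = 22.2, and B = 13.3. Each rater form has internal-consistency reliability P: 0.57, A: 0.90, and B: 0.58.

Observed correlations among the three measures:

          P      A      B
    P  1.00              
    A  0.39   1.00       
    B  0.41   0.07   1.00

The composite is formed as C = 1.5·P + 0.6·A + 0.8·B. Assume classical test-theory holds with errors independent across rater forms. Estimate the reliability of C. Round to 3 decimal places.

0.824

Var(C) = 1.5²·5.2² + 0.6²·22.2² + 0.8²·13.3² + 2·[0.9·5.2·22.2·0.39 + 1.2·5.2·13.3·0.41 + 0.48·22.2·13.3·0.07] = 351.472 + 168.934 = 520.406.
With uncorrelated errors the cross-covariances are all true-score covariance, so they carry over unchanged; only the diagonal terms shrink to ρᵢσᵢ².
True-score variance = [1.5²·5.2²·0.57 + 0.6²·22.2²·0.90 + 0.8²·13.3²·0.58] + 168.934 = 260.021 + 168.934 = 428.954.
Reliability = 428.954 / 520.406 = 0.824.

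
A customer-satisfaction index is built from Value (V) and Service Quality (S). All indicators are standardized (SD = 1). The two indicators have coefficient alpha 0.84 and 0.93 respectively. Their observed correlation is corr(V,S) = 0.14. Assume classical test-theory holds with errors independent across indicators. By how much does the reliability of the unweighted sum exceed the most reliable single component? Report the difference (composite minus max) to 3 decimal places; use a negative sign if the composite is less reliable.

-0.031

Var(sum) = 2 + 0.28 = 2.28; true-score variance = 1.77 + 0.28 = 2.05; composite reliability = 0.8991.
Max component reliability = 0.9300.
Difference = 0.8991 − 0.9300 = -0.031.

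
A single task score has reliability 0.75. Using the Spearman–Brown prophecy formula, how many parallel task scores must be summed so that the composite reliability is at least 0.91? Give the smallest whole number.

k ≥ ρ*(1−ρ₁)/(ρ₁(1−ρ*)) = 0.91·0.25 / (0.75·0.09) = 3.370.
Smallest integer k = 4.

4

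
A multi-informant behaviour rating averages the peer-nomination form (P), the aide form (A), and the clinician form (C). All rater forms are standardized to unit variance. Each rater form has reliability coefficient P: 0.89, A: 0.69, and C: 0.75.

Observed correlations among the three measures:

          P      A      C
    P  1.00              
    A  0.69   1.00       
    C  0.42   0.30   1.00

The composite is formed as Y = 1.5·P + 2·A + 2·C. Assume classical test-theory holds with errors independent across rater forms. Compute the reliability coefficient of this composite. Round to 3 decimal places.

Var(Y) = 1.5² + 2² + 2² + 2·[3·0.69 + 3·0.42 + 4·0.30] = 10.25 + 9.06 = 19.31.
Under uncorrelated errors the observed covariances equal the true-score covariances, so only the own-variance terms attenuate.
True-score variance = [1.5²·0.89 + 2²·0.69 + 2²·0.75] + 9.06 = 7.7625 + 9.06 = 16.8225.
Reliability = 16.8225 / 19.31 = 0.871.

0.871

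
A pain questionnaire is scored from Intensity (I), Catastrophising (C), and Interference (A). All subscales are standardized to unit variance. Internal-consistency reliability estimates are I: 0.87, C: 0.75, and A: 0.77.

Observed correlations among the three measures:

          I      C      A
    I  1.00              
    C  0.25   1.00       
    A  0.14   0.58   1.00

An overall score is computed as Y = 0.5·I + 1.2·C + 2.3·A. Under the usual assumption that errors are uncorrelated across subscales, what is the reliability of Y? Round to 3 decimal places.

0.851

Var(Y) = 0.5² + 1.2² + 2.3² + 2·[0.6·0.25 + 1.15·0.14 + 2.76·0.58] = 6.98 + 3.8236 = 10.8036.
With uncorrelated errors the cross-covariances are all true-score covariance, so they carry over unchanged; only the diagonal terms shrink to ρᵢσᵢ².
True-score variance = [0.5²·0.87 + 1.2²·0.75 + 2.3²·0.77] + 3.8236 = 5.3708 + 3.8236 = 9.1944.
Reliability = 9.1944 / 10.8036 = 0.851.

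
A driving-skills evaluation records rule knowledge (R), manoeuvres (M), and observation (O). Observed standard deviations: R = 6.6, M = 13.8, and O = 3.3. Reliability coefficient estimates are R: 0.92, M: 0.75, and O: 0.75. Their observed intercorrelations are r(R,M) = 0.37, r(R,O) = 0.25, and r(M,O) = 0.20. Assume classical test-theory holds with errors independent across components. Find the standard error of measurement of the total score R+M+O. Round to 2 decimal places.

Var(total) = 244.89 + 96.5052 = 341.395.
True-score variance = 191.073 + 96.5052 = 287.578, so reliability = 0.8424.
Error variance = 341.395 − 287.578 = 53.8173; SEM = √53.8173 = 7.34.

7.34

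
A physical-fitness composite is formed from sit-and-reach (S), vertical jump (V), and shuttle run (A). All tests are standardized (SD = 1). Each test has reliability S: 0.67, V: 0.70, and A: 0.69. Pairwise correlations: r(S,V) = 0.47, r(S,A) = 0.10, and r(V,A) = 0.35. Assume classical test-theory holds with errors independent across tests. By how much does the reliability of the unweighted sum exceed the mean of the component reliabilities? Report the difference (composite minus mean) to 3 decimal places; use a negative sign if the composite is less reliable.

0.119

Var(sum) = 3 + 1.84 = 4.84; true-score variance = 2.06 + 1.84 = 3.9; composite reliability = 0.8058.
Mean component reliability = 0.6867.
Difference = 0.8058 − 0.6867 = 0.119.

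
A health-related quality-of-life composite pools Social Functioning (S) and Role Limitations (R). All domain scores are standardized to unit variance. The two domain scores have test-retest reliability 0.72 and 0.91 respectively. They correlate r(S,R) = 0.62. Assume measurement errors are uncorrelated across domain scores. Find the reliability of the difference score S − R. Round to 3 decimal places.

Var(S−R) = 1 + 1 − 2·0.62 = 2 − 1.24 = 0.76.
Because errors are independent across components, Cov(Tᵢ,Tⱼ) = Cov(Xᵢ,Xⱼ); the off-diagonal part of the true-score variance is the same as above.
True-score variance = [0.72 + 0.91] − 1.24 = 1.63 − 1.24 = 0.39.
Reliability = 0.39 / 0.76 = 0.513.

0.513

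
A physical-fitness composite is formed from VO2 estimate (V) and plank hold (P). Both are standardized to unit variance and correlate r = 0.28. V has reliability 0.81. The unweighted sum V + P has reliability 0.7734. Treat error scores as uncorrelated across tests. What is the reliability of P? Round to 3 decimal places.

0.610

Var(V+P) = 2 + 2·0.28 = 2.560.
True-score variance = ρ_V + ρ_P + 2·0.28, so 0.7734 = (0.81 + ρ_P + 0.56) / 2.560.
ρ_P = 0.7734·2.560 − 0.81 − 0.56 = 0.610.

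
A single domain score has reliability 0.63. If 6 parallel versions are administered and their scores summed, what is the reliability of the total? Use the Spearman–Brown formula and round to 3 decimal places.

ρ_k = kρ / (1 + (k−1)ρ) = 6·0.63 / (1 + 5·0.63) = 3.780 / 4.150 = 0.911.

0.911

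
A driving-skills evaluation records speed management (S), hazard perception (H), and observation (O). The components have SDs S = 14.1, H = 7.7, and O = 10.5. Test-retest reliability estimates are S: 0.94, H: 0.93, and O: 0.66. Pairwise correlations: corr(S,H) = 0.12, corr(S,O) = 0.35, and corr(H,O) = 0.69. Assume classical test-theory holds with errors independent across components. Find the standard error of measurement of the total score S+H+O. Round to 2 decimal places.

Var(total) = 368.35 + 241.265 = 609.615.
True-score variance = 314.786 + 241.265 = 556.051, so reliability = 0.9121.
Error variance = 609.615 − 556.051 = 53.5639; SEM = √53.5639 = 7.32.

7.32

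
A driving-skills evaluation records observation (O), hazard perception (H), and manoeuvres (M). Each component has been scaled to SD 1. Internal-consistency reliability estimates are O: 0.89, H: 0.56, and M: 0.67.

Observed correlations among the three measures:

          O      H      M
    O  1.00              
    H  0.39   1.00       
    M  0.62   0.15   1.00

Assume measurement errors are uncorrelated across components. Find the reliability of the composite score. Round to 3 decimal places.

0.835

Var(O+H+M) = 3 + 2·[0.39 + 0.62 + 0.15] = 3 + 2.32 = 5.32.
Under uncorrelated errors the observed covariances equal the true-score covariances, so only the own-variance terms attenuate.
True-score variance = [0.89 + 0.56 + 0.67] + 2.32 = 2.12 + 2.32 = 4.44.
Reliability = 4.44 / 5.32 = 0.835.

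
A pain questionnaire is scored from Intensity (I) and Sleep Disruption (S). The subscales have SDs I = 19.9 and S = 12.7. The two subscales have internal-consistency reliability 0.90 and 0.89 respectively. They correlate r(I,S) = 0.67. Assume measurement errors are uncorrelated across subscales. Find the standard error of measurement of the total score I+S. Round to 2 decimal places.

Var(total) = 557.3 + 338.658 = 895.958.
True-score variance = 499.957 + 338.658 = 838.615, so reliability = 0.9360.
Error variance = 895.958 − 838.615 = 57.3429; SEM = √57.3429 = 7.57.

7.57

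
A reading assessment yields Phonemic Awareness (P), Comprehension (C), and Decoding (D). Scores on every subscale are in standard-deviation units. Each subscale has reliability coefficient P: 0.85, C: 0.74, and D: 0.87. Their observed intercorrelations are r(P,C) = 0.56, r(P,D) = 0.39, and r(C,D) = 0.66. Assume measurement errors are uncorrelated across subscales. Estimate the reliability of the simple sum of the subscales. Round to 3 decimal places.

0.913

Var(P+C+D) = 3 + 2·[0.56 + 0.39 + 0.66] = 3 + 3.22 = 6.22.
Under uncorrelated errors the observed covariances equal the true-score covariances, so only the own-variance terms attenuate.
True-score variance = [0.85 + 0.74 + 0.87] + 3.22 = 2.46 + 3.22 = 5.68.
Reliability = 5.68 / 6.22 = 0.913.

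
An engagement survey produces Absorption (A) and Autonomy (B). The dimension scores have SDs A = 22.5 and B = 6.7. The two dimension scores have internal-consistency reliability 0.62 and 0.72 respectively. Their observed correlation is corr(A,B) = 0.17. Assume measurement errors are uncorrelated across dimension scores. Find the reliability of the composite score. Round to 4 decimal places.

0.6598

Var(A+B) = 22.5² + 6.7² + 2·[22.5·6.7·0.17] = 551.14 + 51.255 = 602.395.
With uncorrelated errors the cross-covariances are all true-score covariance, so they carry over unchanged; only the diagonal terms shrink to ρᵢσᵢ².
True-score variance = [22.5²·0.62 + 6.7²·0.72] + 51.255 = 346.196 + 51.255 = 397.451.
Reliability = 397.451 / 602.395 = 0.6598.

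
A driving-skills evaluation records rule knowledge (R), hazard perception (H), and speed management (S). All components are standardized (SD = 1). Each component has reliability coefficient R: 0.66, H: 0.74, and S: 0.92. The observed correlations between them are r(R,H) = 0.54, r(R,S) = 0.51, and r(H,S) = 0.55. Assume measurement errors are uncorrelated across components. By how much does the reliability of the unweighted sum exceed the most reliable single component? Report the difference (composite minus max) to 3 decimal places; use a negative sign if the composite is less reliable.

-0.030

Var(sum) = 3 + 3.2 = 6.2; true-score variance = 2.32 + 3.2 = 5.52; composite reliability = 0.8903.
Max component reliability = 0.9200.
Difference = 0.8903 − 0.9200 = -0.030.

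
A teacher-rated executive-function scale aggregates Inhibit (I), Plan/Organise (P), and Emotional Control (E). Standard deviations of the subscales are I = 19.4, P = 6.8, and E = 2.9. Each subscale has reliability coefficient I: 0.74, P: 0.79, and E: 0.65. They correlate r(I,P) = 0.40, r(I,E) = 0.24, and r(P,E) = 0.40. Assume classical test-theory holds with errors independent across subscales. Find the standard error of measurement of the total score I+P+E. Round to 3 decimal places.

Var(total) = 431.01 + 148.317 = 579.327.
True-score variance = 320.502 + 148.317 = 468.819, so reliability = 0.8092.
Error variance = 579.327 − 468.819 = 110.507; SEM = √110.507 = 10.512.

10.512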